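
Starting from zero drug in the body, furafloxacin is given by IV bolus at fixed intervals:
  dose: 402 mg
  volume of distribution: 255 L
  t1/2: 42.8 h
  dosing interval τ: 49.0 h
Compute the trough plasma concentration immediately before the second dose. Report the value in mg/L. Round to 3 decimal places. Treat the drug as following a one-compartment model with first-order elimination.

0.713 mg/L

C₀ per dose = Dose / Vd = 402 / 255 = 1.576 mg/L
k = ln2 / t½ = 0.693147 / 42.8 = 0.01620 h⁻¹
Fraction remaining after one interval: r = e^(−kτ) = e^(−0.01620 × 49.0) = 0.4521
Before dose 2, 1 dose has been given (aged 1τ).
C_trough = C₀ × r = 1.576 × 0.4521 = 0.7125 mg/L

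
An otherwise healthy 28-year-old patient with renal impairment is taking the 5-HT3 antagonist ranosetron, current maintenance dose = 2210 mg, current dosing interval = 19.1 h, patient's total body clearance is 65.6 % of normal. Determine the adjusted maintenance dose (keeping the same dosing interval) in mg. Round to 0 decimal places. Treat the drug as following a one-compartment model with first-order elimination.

To keep the same average steady-state level, dosing rate must scale with clearance.
CL ratio = 65.6 / 100 = 0.6560
New dose (same interval) = 2210 × 0.6560 = 1450 mg

1450 mg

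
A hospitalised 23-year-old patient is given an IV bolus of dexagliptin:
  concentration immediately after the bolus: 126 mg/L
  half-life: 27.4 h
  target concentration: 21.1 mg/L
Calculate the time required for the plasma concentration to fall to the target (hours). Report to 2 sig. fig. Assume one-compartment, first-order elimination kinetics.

71 h

k = ln2 / t½ = 0.693147 / 27.4 = 0.02530 h⁻¹
t = ln(C₀ / C) / k = ln(126.0 / 21.1) / 0.02530
  = ln(5.972) / 0.02530 = 1.787 / 0.02530 = 70.63 h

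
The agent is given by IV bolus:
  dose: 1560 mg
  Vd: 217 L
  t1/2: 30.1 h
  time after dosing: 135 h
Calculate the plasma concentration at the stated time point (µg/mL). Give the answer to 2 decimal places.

0.32 µg/mL

C₀ = Dose / Vd = 1560 / 217 = 7.189 mg/L
k = ln2 / t½ = 0.693147 / 30.1 = 0.02303 h⁻¹
C = C₀ · e^(−k·t) = 7.189 × e^(−0.02303 × 135)
  = 7.189 × 0.04464 = 0.3209 mg/L
(0.3209 mg/L = 0.3209 µg/mL)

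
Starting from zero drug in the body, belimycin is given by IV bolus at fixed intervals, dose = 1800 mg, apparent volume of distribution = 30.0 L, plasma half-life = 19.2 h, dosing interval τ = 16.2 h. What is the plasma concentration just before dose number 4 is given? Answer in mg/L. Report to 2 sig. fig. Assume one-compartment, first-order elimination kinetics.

62 mg/L

C₀ per dose = Dose / Vd = 1800 / 30.0 = 60.00 mg/L
k = ln2 / t½ = 0.693147 / 19.2 = 0.03610 h⁻¹
Fraction remaining after one interval: r = e^(−kτ) = e^(−0.03610 × 16.2) = 0.5572
Before dose 4, 3 doses have been given (aged 1τ, 2τ, 3τ).
C_trough = C₀ × (r + r² + … + r^3) = C₀ × r(1−r^3)/(1−r)
        = 60.00 × 0.5572 × (1 − 0.1730) / (1 − 0.5572) = 62.44 mg/L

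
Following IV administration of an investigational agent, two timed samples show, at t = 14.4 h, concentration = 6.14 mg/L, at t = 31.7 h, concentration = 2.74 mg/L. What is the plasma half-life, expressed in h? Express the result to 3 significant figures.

14.9 h

k = ln(C₁/C₂) / (t₂ − t₁) = ln(6.14/2.74) / (31.7 − 14.4)
  = 0.8069 / 17.30 = 0.04664 h⁻¹
t½ = ln2 / k = 0.693147 / 0.04664 = 14.86 h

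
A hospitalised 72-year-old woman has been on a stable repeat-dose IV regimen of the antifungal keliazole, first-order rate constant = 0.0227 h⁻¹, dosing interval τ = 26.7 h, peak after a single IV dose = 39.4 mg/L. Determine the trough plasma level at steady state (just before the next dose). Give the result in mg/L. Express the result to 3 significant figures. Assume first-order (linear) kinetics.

47.3 mg/L

e^(−kτ) = e^(−0.02270 × 26.7) = 0.5455
Accumulation ratio R = 1 / (1 − e^(−kτ)) = 1 / (1 − 0.5455) = 2.200
Steady-state trough = C₀ × R × e^(−kτ) = 39.4 × 2.200 × 0.5455 = 47.28 mg/L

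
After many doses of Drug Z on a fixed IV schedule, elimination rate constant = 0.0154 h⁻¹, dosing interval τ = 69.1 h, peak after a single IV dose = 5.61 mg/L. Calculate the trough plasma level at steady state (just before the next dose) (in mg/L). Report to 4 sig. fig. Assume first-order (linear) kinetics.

e^(−kτ) = e^(−0.01540 × 69.1) = 0.3450
Accumulation ratio R = 1 / (1 − e^(−kτ)) = 1 / (1 − 0.3450) = 1.527
Steady-state trough = C₀ × R × e^(−kτ) = 5.61 × 1.527 × 0.3450 = 2.955 mg/L

2.955 mg/L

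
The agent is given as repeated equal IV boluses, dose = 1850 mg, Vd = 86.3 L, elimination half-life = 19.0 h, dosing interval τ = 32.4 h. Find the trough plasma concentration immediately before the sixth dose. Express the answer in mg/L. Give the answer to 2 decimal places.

C₀ per dose = Dose / Vd = 1850 / 86.3 = 21.44 mg/L
k = ln2 / t½ = 0.693147 / 19.0 = 0.03648 h⁻¹
Fraction remaining after one interval: r = e^(−kτ) = e^(−0.03648 × 32.4) = 0.3067
Before dose 6, 5 doses have been given (aged 1τ, 2τ, 3τ, 4τ, 5τ).
C_trough = C₀ × (r + r² + … + r^5) = C₀ × r(1−r^5)/(1−r)
        = 21.44 × 0.3067 × (1 − 0.002714) / (1 − 0.3067) = 9.459 mg/L

9.46 mg/L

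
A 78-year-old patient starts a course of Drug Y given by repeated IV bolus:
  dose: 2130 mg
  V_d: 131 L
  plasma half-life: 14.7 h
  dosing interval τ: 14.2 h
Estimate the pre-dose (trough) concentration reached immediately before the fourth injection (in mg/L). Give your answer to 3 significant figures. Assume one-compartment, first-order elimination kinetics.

C₀ per dose = Dose / Vd = 2130 / 131 = 16.26 mg/L
k = ln2 / t½ = 0.693147 / 14.7 = 0.04715 h⁻¹
Fraction remaining after one interval: r = e^(−kτ) = e^(−0.04715 × 14.2) = 0.5119
Before dose 4, 3 doses have been given (aged 1τ, 2τ, 3τ).
C_trough = C₀ × (r + r² + … + r^3) = C₀ × r(1−r^3)/(1−r)
        = 16.26 × 0.5119 × (1 − 0.1341) / (1 − 0.5119) = 14.77 mg/L

14.8 mg/L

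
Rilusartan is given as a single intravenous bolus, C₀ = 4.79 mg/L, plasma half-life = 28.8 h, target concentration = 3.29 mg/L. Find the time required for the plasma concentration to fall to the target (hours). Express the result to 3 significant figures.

15.6 h

k = ln2 / t½ = 0.693147 / 28.8 = 0.02407 h⁻¹
t = ln(C₀ / C) / k = ln(4.790 / 3.29) / 0.02407
  = ln(1.456) / 0.02407 = 0.3757 / 0.02407 = 15.61 h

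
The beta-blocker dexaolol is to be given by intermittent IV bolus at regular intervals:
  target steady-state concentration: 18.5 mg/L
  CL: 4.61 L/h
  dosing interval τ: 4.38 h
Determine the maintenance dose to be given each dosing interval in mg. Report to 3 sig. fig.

374 mg

At steady state, Dose/τ = Css × CL.
Dose = Css × CL × τ = 18.5 × 4.610 × 4.38 = 373.5 mg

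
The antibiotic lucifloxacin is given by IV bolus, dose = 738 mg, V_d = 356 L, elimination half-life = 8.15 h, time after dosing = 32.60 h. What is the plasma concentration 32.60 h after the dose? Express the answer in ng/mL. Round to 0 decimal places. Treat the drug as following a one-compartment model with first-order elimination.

C₀ = Dose / Vd = 738.0 / 356 = 2.073 mg/L
k = ln2 / t½ = 0.693147 / 8.15 = 0.08505 h⁻¹
t / t½ = 32.60 / 8.15 = 4 half-lives
C = C₀ × (1/2)^4 = 2.073 × 0.06250 = 0.1296 mg/L
Convert: 0.1296 mg/L × 1000 = 129.6 ng/mL

130 ng/mL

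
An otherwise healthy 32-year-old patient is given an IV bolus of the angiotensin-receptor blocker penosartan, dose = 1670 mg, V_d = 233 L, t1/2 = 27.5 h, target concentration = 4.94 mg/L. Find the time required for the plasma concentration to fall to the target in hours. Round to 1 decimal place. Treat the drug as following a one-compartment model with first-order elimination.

14.8 h

C₀ = Dose / Vd = 1670 / 233 = 7.167 mg/L
k = ln2 / t½ = 0.693147 / 27.5 = 0.02521 h⁻¹
t = ln(C₀ / C) / k = ln(7.167 / 4.94) / 0.02521
  = ln(1.451) / 0.02521 = 0.3723 / 0.02521 = 14.77 h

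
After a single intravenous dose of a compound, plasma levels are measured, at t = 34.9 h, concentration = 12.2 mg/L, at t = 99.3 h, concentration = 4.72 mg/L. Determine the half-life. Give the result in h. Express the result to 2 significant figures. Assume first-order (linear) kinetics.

47 h

k = ln(C₁/C₂) / (t₂ − t₁) = ln(12.2/4.72) / (99.3 − 34.9)
  = 0.9496 / 64.40 = 0.01475 h⁻¹
t½ = ln2 / k = 0.693147 / 0.01475 = 46.99 h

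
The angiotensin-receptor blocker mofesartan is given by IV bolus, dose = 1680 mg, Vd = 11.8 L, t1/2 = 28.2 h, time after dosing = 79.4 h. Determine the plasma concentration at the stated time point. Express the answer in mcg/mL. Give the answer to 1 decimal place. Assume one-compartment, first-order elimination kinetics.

C₀ = Dose / Vd = 1680 / 11.8 = 142.4 mg/L
k = ln2 / t½ = 0.693147 / 28.2 = 0.02458 h⁻¹
C = C₀ · e^(−k·t) = 142.4 × e^(−0.02458 × 79.4)
  = 142.4 × 0.1420 = 20.22 mg/L
(20.22 mg/L = 20.22 mcg/mL)

20.2 mcg/mL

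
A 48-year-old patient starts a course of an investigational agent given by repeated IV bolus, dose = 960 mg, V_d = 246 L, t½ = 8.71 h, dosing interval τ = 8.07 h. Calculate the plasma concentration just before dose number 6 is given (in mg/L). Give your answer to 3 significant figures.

C₀ per dose = Dose / Vd = 960 / 246 = 3.902 mg/L
k = ln2 / t½ = 0.693147 / 8.71 = 0.07958 h⁻¹
Fraction remaining after one interval: r = e^(−kτ) = e^(−0.07958 × 8.07) = 0.5261
Before dose 6, 5 doses have been given (aged 1τ, 2τ, 3τ, 4τ, 5τ).
C_trough = C₀ × (r + r² + … + r^5) = C₀ × r(1−r^5)/(1−r)
        = 3.902 × 0.5261 × (1 − 0.04030) / (1 − 0.5261) = 4.157 mg/L

4.16 mg/L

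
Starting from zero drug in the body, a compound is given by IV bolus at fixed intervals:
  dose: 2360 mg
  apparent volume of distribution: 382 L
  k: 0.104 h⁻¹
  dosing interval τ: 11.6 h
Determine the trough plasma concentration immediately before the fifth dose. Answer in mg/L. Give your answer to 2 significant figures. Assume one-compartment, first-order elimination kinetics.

C₀ per dose = Dose / Vd = 2360 / 382 = 6.178 mg/L
Fraction remaining after one interval: r = e^(−kτ) = e^(−0.1040 × 11.6) = 0.2993
Before dose 5, 4 doses have been given (aged 1τ, 2τ, 3τ, 4τ).
C_trough = C₀ × (r + r² + … + r^4) = C₀ × r(1−r^4)/(1−r)
        = 6.178 × 0.2993 × (1 − 0.008025) / (1 − 0.2993) = 2.618 mg/L

2.6 mg/L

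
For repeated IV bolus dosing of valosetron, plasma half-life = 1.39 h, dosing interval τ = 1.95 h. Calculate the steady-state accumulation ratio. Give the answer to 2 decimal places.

1.61

k = ln2 / t½ = 0.693147 / 1.39 = 0.4987 h⁻¹
e^(−kτ) = e^(−0.4987 × 1.95) = 0.3781
Accumulation ratio R = 1 / (1 − e^(−kτ)) = 1 / (1 − 0.3781) = 1.608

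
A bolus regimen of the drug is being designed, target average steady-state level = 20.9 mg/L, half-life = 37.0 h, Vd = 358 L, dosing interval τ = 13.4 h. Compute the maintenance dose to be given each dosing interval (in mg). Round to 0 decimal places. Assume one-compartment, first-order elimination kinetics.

1878 mg

k = ln2 / t½ = 0.693147 / 37.0 = 0.01873 h⁻¹
CL = k × Vd = 0.01873 × 358 = 6.705 L/h
At steady state, Dose/τ = Css × CL.
Dose = Css × CL × τ = 20.9 × 6.705 × 13.4 = 1878 mg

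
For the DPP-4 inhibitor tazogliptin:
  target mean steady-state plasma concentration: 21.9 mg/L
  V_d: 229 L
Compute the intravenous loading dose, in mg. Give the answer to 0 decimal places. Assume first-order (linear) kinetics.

LD = Css × Vd = 21.9 × 229 = 5015 mg

5015 mg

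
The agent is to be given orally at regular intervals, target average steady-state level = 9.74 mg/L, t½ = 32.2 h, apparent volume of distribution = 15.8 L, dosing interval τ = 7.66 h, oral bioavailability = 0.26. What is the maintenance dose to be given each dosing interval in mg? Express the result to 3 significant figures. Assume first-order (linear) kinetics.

97.6 mg

k = ln2 / t½ = 0.693147 / 32.2 = 0.02153 h⁻¹
CL = k × Vd = 0.02153 × 15.8 = 0.3402 L/h
At steady state, F × (Dose/τ) = Css × CL.
Dose = Css × CL × τ / F = 9.74 × 0.3402 × 7.66 / 0.26 = 97.62 mg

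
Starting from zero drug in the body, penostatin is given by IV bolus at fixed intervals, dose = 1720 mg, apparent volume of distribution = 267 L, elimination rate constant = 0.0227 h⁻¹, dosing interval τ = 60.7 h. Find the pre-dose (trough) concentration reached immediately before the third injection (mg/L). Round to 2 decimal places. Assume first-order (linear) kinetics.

2.03 mg/L

C₀ per dose = Dose / Vd = 1720 / 267 = 6.442 mg/L
Fraction remaining after one interval: r = e^(−kτ) = e^(−0.02270 × 60.7) = 0.2521
Before dose 3, 2 doses have been given (aged 1τ, 2τ).
C_trough = C₀ × (r + r²) = 6.442 × (0.2521 + 0.06355) = 2.033 mg/L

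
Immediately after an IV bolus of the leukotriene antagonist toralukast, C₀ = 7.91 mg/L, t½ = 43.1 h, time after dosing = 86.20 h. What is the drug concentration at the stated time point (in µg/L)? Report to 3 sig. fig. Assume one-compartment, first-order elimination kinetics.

1980 µg/L

k = ln2 / t½ = 0.693147 / 43.1 = 0.01608 h⁻¹
t / t½ = 86.20 / 43.1 = 2 half-lives
C = C₀ × (1/2)^2 = 7.910 × 0.2500 = 1.978 mg/L
Convert: 1.978 mg/L × 1000 = 1978 µg/L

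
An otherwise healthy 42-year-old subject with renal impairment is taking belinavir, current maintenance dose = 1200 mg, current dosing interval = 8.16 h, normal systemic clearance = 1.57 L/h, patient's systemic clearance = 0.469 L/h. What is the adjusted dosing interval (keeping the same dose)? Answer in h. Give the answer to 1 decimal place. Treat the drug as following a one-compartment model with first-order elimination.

To keep the same average steady-state level, dosing rate must scale with clearance.
CL ratio = 0.469 / 1.57 = 0.2987
New interval (same dose) = 8.16 / 0.2987 = 27.32 h

27.3 h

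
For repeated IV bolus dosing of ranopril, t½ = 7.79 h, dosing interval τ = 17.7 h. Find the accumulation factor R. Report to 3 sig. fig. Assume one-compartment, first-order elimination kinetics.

k = ln2 / t½ = 0.693147 / 7.79 = 0.08898 h⁻¹
e^(−kτ) = e^(−0.08898 × 17.7) = 0.2070
Accumulation ratio R = 1 / (1 − e^(−kτ)) = 1 / (1 − 0.2070) = 1.261

1.26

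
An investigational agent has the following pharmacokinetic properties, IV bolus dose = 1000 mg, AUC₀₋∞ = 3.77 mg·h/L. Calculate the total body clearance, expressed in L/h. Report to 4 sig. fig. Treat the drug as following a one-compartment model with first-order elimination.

265.3 L/h

CL = Dose / AUC = 1000 / 3.77 = 265.3 L/h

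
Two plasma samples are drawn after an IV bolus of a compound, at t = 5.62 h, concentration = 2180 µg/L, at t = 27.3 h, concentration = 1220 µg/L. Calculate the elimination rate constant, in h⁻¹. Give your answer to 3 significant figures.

0.0268 h⁻¹

k = ln(C₁/C₂) / (t₂ − t₁) = ln(2180/1220) / (27.3 − 5.62)
  = 0.5805 / 21.68 = 0.02678 h⁻¹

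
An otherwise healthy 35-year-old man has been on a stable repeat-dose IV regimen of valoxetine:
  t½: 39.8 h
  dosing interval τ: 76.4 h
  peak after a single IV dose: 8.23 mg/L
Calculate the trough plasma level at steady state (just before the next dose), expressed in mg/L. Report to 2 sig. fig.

k = ln2 / t½ = 0.693147 / 39.8 = 0.01742 h⁻¹
e^(−kτ) = e^(−0.01742 × 76.4) = 0.2642
Accumulation ratio R = 1 / (1 − e^(−kτ)) = 1 / (1 − 0.2642) = 1.359
Steady-state trough = C₀ × R × e^(−kτ) = 8.23 × 1.359 × 0.2642 = 2.955 mg/L

3.0 mg/L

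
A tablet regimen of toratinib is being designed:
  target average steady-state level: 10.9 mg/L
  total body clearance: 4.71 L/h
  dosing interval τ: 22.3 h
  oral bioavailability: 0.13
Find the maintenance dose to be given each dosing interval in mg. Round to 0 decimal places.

8807 mg

At steady state, F × (Dose/τ) = Css × CL.
Dose = Css × CL × τ / F = 10.9 × 4.710 × 22.3 / 0.13 = 8807 mg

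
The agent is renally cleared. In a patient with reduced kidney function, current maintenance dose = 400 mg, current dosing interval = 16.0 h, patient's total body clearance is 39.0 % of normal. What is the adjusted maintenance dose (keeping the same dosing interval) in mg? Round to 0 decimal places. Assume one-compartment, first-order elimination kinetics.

156 mg

To keep the same average steady-state level, dosing rate must scale with clearance.
CL ratio = 39.0 / 100 = 0.3900
New dose (same interval) = 400 × 0.3900 = 156.0 mg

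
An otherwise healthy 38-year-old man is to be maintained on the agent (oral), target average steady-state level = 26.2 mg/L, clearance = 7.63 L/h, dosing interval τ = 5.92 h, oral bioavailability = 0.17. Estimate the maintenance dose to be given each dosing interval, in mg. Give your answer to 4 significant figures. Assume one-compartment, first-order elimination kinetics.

At steady state, F × (Dose/τ) = Css × CL.
Dose = Css × CL × τ / F = 26.2 × 7.630 × 5.92 / 0.17 = 6961 mg

6961 mg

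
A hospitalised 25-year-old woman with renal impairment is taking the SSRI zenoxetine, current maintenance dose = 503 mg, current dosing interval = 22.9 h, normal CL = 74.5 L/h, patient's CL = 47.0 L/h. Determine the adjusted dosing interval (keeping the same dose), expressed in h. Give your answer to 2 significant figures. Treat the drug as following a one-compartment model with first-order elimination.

36 h

To keep the same average steady-state level, dosing rate must scale with clearance.
CL ratio = 47.0 / 74.5 = 0.6309
New interval (same dose) = 22.9 / 0.6309 = 36.30 h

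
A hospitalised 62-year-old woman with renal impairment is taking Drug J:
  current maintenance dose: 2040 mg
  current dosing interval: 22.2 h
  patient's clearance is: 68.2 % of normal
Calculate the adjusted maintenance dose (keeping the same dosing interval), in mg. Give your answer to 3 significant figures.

1390 mg

To keep the same average steady-state level, dosing rate must scale with clearance.
CL ratio = 68.2 / 100 = 0.6820
New dose (same interval) = 2040 × 0.6820 = 1391 mg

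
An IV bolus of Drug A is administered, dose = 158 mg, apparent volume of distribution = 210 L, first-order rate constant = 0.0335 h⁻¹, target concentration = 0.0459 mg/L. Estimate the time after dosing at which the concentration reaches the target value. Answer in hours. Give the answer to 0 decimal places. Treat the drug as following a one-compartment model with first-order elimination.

83 h

C₀ = Dose / Vd = 158.0 / 210 = 0.7524 mg/L
t = ln(C₀ / C) / k = ln(0.7524 / 0.0459) / 0.03350
  = ln(16.39) / 0.03350 = 2.797 / 0.03350 = 83.49 h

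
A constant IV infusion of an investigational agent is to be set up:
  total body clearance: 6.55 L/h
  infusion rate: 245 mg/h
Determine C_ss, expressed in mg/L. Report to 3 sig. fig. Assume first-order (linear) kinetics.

At steady state Css = R₀ / CL = 245 / 6.550 = 37.40 mg/L

37.4 mg/L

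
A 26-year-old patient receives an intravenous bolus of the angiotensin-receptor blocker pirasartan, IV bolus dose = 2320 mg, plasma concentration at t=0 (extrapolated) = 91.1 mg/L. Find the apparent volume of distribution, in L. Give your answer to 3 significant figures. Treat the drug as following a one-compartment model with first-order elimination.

25.5 L

Vd = Dose / C₀ = 2320 / 91.1 = 25.47 L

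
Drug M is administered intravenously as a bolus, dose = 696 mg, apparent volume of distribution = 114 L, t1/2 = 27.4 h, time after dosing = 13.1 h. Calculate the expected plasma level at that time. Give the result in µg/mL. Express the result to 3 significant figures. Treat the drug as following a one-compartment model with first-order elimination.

C₀ = Dose / Vd = 696.0 / 114 = 6.105 mg/L
k = ln2 / t½ = 0.693147 / 27.4 = 0.02530 h⁻¹
C = C₀ · e^(−k·t) = 6.105 × e^(−0.02530 × 13.1)
  = 6.105 × 0.7179 = 4.383 mg/L
(4.383 mg/L = 4.383 µg/mL)

4.38 µg/mL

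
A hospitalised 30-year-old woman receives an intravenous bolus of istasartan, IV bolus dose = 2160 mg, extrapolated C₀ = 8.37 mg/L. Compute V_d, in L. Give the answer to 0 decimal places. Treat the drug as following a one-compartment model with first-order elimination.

258 L

Vd = Dose / C₀ = 2160 / 8.37 = 258.1 L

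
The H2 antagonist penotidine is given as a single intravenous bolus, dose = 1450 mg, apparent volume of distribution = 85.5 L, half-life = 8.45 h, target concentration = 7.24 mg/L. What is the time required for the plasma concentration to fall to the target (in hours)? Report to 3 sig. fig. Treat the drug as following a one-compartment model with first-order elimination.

10.4 h

C₀ = Dose / Vd = 1450 / 85.5 = 16.96 mg/L
k = ln2 / t½ = 0.693147 / 8.45 = 0.08203 h⁻¹
t = ln(C₀ / C) / k = ln(16.96 / 7.24) / 0.08203
  = ln(2.343) / 0.08203 = 0.8514 / 0.08203 = 10.38 h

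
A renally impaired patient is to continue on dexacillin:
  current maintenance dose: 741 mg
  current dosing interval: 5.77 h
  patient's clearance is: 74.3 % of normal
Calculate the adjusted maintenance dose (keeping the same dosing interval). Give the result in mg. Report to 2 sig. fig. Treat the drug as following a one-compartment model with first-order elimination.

550 mg

To keep the same average steady-state level, dosing rate must scale with clearance.
CL ratio = 74.3 / 100 = 0.7430
New dose (same interval) = 741 × 0.7430 = 550.6 mg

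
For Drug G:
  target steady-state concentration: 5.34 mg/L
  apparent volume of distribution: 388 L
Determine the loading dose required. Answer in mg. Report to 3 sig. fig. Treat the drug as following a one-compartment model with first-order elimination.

2070 mg

LD = Css × Vd = 5.34 × 388 = 2072 mg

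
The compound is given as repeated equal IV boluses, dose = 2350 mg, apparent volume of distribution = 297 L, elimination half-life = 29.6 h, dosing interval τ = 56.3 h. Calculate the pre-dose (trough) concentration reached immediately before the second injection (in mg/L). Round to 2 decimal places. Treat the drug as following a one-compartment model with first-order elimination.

2.12 mg/L

C₀ per dose = Dose / Vd = 2350 / 297 = 7.912 mg/L
k = ln2 / t½ = 0.693147 / 29.6 = 0.02342 h⁻¹
Fraction remaining after one interval: r = e^(−kτ) = e^(−0.02342 × 56.3) = 0.2675
Before dose 2, 1 dose has been given (aged 1τ).
C_trough = C₀ × r = 7.912 × 0.2675 = 2.116 mg/L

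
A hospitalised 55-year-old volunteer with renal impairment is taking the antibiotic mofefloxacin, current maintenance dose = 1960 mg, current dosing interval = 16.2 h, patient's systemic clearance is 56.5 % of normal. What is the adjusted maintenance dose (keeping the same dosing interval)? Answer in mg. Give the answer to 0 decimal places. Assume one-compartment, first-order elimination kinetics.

To keep the same average steady-state level, dosing rate must scale with clearance.
CL ratio = 56.5 / 100 = 0.5650
New dose (same interval) = 1960 × 0.5650 = 1107 mg

1107 mg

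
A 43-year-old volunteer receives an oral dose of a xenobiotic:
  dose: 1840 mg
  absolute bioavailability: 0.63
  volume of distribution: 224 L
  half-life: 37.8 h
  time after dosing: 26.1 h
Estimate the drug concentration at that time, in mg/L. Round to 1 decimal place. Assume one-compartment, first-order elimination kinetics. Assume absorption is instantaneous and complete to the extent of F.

Amount reaching circulation = F × Dose = 0.63 × 1840 = 1159 mg
C₀ = F·Dose / Vd = 1159 / 224 = 5.174 mg/L
k = ln2 / t½ = 0.693147 / 37.8 = 0.01834 h⁻¹
C = C₀ · e^(−k·t) = 5.174 × e^(−0.01834 × 26.1)
  = 5.174 × 0.6196 = 3.206 mg/L

3.2 mg/L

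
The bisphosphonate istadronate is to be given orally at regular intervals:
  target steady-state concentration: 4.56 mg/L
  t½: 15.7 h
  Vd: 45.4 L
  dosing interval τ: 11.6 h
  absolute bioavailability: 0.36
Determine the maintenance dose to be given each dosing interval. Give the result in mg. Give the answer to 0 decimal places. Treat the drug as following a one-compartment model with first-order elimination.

295 mg

k = ln2 / t½ = 0.693147 / 15.7 = 0.04415 h⁻¹
CL = k × Vd = 0.04415 × 45.4 = 2.004 L/h
At steady state, F × (Dose/τ) = Css × CL.
Dose = Css × CL × τ / F = 4.56 × 2.004 × 11.6 / 0.36 = 294.5 mg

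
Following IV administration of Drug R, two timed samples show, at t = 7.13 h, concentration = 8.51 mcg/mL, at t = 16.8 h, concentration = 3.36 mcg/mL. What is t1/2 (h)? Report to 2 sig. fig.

7.2 h

k = ln(C₁/C₂) / (t₂ − t₁) = ln(8.51/3.36) / (16.8 − 7.13)
  = 0.9293 / 9.670 = 0.09610 h⁻¹
t½ = ln2 / k = 0.693147 / 0.09610 = 7.213 h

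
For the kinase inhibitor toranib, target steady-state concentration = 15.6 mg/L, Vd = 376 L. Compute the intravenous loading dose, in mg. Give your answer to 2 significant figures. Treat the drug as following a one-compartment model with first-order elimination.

LD = Css × Vd = 15.6 × 376 = 5866 mg

5900 mg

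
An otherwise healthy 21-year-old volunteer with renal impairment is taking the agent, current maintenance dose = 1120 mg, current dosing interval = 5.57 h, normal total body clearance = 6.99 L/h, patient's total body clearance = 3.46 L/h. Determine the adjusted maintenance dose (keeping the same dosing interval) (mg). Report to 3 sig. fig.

To keep the same average steady-state level, dosing rate must scale with clearance.
CL ratio = 3.46 / 6.99 = 0.4950
New dose (same interval) = 1120 × 0.4950 = 554.4 mg

554 mg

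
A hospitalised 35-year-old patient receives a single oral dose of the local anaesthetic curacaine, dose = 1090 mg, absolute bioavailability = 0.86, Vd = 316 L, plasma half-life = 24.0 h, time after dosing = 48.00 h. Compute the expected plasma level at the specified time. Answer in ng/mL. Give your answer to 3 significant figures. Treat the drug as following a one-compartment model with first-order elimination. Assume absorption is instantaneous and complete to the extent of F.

742 ng/mL

Amount reaching circulation = F × Dose = 0.86 × 1090 = 937.4 mg
C₀ = F·Dose / Vd = 937.4 / 316 = 2.966 mg/L
k = ln2 / t½ = 0.693147 / 24.0 = 0.02888 h⁻¹
t / t½ = 48.00 / 24.0 = 2 half-lives
C = C₀ × (1/2)^2 = 2.966 × 0.2500 = 0.7415 mg/L
Convert: 0.7415 mg/L × 1000 = 741.5 ng/mL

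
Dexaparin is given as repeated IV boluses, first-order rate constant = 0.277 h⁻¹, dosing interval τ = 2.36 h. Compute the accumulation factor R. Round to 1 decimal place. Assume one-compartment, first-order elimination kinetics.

2.1

e^(−kτ) = e^(−0.2770 × 2.36) = 0.5201
Accumulation ratio R = 1 / (1 − e^(−kτ)) = 1 / (1 − 0.5201) = 2.084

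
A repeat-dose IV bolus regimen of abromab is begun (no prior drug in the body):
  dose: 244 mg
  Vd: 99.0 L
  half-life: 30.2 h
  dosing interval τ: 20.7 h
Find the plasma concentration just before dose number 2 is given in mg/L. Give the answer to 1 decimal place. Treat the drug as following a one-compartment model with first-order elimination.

C₀ per dose = Dose / Vd = 244 / 99.0 = 2.465 mg/L
k = ln2 / t½ = 0.693147 / 30.2 = 0.02295 h⁻¹
Fraction remaining after one interval: r = e^(−kτ) = e^(−0.02295 × 20.7) = 0.6218
Before dose 2, 1 dose has been given (aged 1τ).
C_trough = C₀ × r = 2.465 × 0.6218 = 1.533 mg/L

1.5 mg/L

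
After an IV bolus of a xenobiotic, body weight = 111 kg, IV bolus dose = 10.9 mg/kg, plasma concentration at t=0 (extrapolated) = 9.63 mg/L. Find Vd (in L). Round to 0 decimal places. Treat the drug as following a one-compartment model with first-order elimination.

Dose = 10.9 × 111 = 1210 mg
Vd = Dose / C₀ = 1210 / 9.63 = 125.6 L

126 L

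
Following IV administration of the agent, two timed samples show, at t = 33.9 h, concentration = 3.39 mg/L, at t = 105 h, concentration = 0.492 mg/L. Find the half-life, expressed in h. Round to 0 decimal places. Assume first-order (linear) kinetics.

26 h

k = ln(C₁/C₂) / (t₂ − t₁) = ln(3.39/0.492) / (105 − 33.9)
  = 1.930 / 71.10 = 0.02714 h⁻¹
t½ = ln2 / k = 0.693147 / 0.02714 = 25.54 h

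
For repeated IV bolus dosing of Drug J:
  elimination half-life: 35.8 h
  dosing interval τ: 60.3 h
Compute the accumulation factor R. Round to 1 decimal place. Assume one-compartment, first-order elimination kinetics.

1.5

k = ln2 / t½ = 0.693147 / 35.8 = 0.01936 h⁻¹
e^(−kτ) = e^(−0.01936 × 60.3) = 0.3112
Accumulation ratio R = 1 / (1 − e^(−kτ)) = 1 / (1 − 0.3112) = 1.452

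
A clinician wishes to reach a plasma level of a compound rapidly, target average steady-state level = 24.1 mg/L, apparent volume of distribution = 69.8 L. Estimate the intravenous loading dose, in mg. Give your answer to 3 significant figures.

LD = Css × Vd = 24.1 × 69.8 = 1682 mg

1680 mg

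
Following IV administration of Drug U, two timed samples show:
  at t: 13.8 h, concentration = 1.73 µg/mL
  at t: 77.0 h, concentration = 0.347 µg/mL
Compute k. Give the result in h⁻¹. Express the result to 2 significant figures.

0.025 h⁻¹

k = ln(C₁/C₂) / (t₂ − t₁) = ln(1.73/0.347) / (77.0 − 13.8)
  = 1.607 / 63.20 = 0.02543 h⁻¹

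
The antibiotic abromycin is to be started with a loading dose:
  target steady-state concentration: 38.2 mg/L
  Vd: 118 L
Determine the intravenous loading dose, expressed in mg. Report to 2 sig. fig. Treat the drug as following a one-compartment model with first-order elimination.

LD = Css × Vd = 38.2 × 118 = 4508 mg

4500 mg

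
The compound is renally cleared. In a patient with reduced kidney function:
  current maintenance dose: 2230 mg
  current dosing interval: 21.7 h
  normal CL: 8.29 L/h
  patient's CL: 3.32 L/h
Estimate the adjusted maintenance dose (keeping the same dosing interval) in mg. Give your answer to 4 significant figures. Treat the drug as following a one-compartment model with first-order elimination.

To keep the same average steady-state level, dosing rate must scale with clearance.
CL ratio = 3.32 / 8.29 = 0.4005
New dose (same interval) = 2230 × 0.4005 = 893.1 mg

893.1 mg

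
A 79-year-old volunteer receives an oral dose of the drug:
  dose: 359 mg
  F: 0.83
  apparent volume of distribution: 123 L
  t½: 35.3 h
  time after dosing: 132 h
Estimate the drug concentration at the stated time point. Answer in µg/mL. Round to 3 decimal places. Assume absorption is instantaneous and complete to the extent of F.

Amount reaching circulation = F × Dose = 0.83 × 359.0 = 298.0 mg
C₀ = F·Dose / Vd = 298.0 / 123 = 2.423 mg/L
k = ln2 / t½ = 0.693147 / 35.3 = 0.01964 h⁻¹
C = C₀ · e^(−k·t) = 2.423 × e^(−0.01964 × 132)
  = 2.423 × 0.07483 = 0.1813 mg/L
(0.1813 mg/L = 0.1813 µg/mL)

0.181 µg/mL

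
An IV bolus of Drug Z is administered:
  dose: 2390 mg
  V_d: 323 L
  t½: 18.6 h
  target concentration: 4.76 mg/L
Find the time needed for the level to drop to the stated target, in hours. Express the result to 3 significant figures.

11.8 h

C₀ = Dose / Vd = 2390 / 323 = 7.399 mg/L
k = ln2 / t½ = 0.693147 / 18.6 = 0.03727 h⁻¹
t = ln(C₀ / C) / k = ln(7.399 / 4.76) / 0.03727
  = ln(1.554) / 0.03727 = 0.4408 / 0.03727 = 11.83 h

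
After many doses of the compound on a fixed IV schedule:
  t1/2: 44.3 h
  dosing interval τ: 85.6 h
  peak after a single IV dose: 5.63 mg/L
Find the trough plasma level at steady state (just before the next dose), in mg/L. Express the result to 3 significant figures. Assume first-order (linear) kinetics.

2.00 mg/L

k = ln2 / t½ = 0.693147 / 44.3 = 0.01565 h⁻¹
e^(−kτ) = e^(−0.01565 × 85.6) = 0.2619
Accumulation ratio R = 1 / (1 − e^(−kτ)) = 1 / (1 − 0.2619) = 1.355
Steady-state trough = C₀ × R × e^(−kτ) = 5.63 × 1.355 × 0.2619 = 1.998 mg/L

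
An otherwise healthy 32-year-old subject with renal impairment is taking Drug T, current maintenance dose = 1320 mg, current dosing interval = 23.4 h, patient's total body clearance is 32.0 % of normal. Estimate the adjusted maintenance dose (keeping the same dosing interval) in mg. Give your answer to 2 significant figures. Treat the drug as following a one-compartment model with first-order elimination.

420 mg

To keep the same average steady-state level, dosing rate must scale with clearance.
CL ratio = 32.0 / 100 = 0.3200
New dose (same interval) = 1320 × 0.3200 = 422.4 mg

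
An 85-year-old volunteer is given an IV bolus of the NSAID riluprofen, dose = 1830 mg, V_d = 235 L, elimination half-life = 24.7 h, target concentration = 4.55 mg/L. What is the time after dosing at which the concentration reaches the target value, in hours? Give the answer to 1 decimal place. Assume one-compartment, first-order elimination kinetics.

19.1 h

C₀ = Dose / Vd = 1830 / 235 = 7.787 mg/L
k = ln2 / t½ = 0.693147 / 24.7 = 0.02806 h⁻¹
t = ln(C₀ / C) / k = ln(7.787 / 4.55) / 0.02806
  = ln(1.711) / 0.02806 = 0.5371 / 0.02806 = 19.14 h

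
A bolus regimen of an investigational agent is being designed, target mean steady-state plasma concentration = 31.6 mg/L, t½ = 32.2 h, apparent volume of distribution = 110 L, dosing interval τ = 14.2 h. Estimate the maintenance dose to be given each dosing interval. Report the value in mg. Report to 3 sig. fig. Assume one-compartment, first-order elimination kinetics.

1060 mg

k = ln2 / t½ = 0.693147 / 32.2 = 0.02153 h⁻¹
CL = k × Vd = 0.02153 × 110 = 2.368 L/h
At steady state, Dose/τ = Css × CL.
Dose = Css × CL × τ = 31.6 × 2.368 × 14.2 = 1063 mg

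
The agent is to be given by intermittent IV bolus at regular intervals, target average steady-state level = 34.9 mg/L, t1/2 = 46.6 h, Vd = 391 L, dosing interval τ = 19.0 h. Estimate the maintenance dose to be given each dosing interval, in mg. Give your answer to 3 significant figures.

3860 mg

k = ln2 / t½ = 0.693147 / 46.6 = 0.01487 h⁻¹
CL = k × Vd = 0.01487 × 391 = 5.814 L/h
At steady state, Dose/τ = Css × CL.
Dose = Css × CL × τ = 34.9 × 5.814 × 19.0 = 3855 mg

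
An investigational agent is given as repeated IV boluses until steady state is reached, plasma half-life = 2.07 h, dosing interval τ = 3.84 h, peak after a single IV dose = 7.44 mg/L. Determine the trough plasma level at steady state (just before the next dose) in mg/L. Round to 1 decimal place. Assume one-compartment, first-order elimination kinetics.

k = ln2 / t½ = 0.693147 / 2.07 = 0.3349 h⁻¹
e^(−kτ) = e^(−0.3349 × 3.84) = 0.2764
Accumulation ratio R = 1 / (1 − e^(−kτ)) = 1 / (1 − 0.2764) = 1.382
Steady-state trough = C₀ × R × e^(−kτ) = 7.44 × 1.382 × 0.2764 = 2.842 mg/L

2.8 mg/L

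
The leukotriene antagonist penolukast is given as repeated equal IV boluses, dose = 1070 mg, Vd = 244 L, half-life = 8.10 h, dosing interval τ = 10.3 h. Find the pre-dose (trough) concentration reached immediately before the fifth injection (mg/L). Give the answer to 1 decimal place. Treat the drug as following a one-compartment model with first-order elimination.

C₀ per dose = Dose / Vd = 1070 / 244 = 4.385 mg/L
k = ln2 / t½ = 0.693147 / 8.10 = 0.08557 h⁻¹
Fraction remaining after one interval: r = e^(−kτ) = e^(−0.08557 × 10.3) = 0.4142
Before dose 5, 4 doses have been given (aged 1τ, 2τ, 3τ, 4τ).
C_trough = C₀ × (r + r² + … + r^4) = C₀ × r(1−r^4)/(1−r)
        = 4.385 × 0.4142 × (1 − 0.02943) / (1 − 0.4142) = 3.009 mg/L

3.0 mg/L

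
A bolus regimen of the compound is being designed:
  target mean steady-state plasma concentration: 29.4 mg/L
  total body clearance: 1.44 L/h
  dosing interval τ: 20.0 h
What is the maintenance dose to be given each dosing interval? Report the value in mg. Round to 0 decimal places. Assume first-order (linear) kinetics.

At steady state, Dose/τ = Css × CL.
Dose = Css × CL × τ = 29.4 × 1.440 × 20.0 = 846.7 mg

847 mg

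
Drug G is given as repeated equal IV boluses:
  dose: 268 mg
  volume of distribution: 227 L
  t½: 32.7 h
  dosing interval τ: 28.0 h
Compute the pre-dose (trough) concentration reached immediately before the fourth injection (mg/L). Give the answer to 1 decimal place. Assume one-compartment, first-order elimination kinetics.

1.2 mg/L

C₀ per dose = Dose / Vd = 268 / 227 = 1.181 mg/L
k = ln2 / t½ = 0.693147 / 32.7 = 0.02120 h⁻¹
Fraction remaining after one interval: r = e^(−kτ) = e^(−0.02120 × 28.0) = 0.5523
Before dose 4, 3 doses have been given (aged 1τ, 2τ, 3τ).
C_trough = C₀ × (r + r² + … + r^3) = C₀ × r(1−r^3)/(1−r)
        = 1.181 × 0.5523 × (1 − 0.1685) / (1 − 0.5523) = 1.211 mg/L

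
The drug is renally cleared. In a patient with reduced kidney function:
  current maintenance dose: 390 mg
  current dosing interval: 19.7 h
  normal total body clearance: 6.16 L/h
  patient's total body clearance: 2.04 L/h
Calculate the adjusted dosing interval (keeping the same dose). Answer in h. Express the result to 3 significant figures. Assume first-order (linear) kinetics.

To keep the same average steady-state level, dosing rate must scale with clearance.
CL ratio = 2.04 / 6.16 = 0.3312
New interval (same dose) = 19.7 / 0.3312 = 59.48 h

59.5 h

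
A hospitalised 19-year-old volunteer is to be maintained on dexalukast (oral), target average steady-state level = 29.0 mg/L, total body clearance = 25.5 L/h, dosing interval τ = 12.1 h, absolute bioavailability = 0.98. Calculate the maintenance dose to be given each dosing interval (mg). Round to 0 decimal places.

9131 mg

At steady state, F × (Dose/τ) = Css × CL.
Dose = Css × CL × τ / F = 29.0 × 25.50 × 12.1 / 0.98 = 9131 mg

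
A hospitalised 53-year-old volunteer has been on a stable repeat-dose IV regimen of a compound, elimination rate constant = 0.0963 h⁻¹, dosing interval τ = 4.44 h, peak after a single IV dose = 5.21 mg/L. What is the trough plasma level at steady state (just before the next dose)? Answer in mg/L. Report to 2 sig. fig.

e^(−kτ) = e^(−0.09630 × 4.44) = 0.6521
Accumulation ratio R = 1 / (1 − e^(−kτ)) = 1 / (1 − 0.6521) = 2.874
Steady-state trough = C₀ × R × e^(−kτ) = 5.21 × 2.874 × 0.6521 = 9.764 mg/L

9.8 mg/L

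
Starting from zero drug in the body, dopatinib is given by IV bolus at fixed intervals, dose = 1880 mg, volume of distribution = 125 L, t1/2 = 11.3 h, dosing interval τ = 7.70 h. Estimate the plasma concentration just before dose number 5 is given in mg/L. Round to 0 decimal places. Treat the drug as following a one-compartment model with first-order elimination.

C₀ per dose = Dose / Vd = 1880 / 125 = 15.04 mg/L
k = ln2 / t½ = 0.693147 / 11.3 = 0.06134 h⁻¹
Fraction remaining after one interval: r = e^(−kτ) = e^(−0.06134 × 7.70) = 0.6236
Before dose 5, 4 doses have been given (aged 1τ, 2τ, 3τ, 4τ).
C_trough = C₀ × (r + r² + … + r^4) = C₀ × r(1−r^4)/(1−r)
        = 15.04 × 0.6236 × (1 − 0.1512) / (1 − 0.6236) = 21.15 mg/L

21 mg/L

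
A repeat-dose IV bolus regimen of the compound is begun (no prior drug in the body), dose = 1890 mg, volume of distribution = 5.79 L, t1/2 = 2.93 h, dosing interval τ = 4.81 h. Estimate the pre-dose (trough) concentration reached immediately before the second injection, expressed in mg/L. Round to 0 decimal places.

105 mg/L

C₀ per dose = Dose / Vd = 1890 / 5.79 = 326.4 mg/L
k = ln2 / t½ = 0.693147 / 2.93 = 0.2366 h⁻¹
Fraction remaining after one interval: r = e^(−kτ) = e^(−0.2366 × 4.81) = 0.3204
Before dose 2, 1 dose has been given (aged 1τ).
C_trough = C₀ × r = 326.4 × 0.3204 = 104.6 mg/L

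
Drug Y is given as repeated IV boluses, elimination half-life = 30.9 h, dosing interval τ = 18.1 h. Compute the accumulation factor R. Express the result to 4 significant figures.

2.997

k = ln2 / t½ = 0.693147 / 30.9 = 0.02243 h⁻¹
e^(−kτ) = e^(−0.02243 × 18.1) = 0.6663
Accumulation ratio R = 1 / (1 − e^(−kτ)) = 1 / (1 − 0.6663) = 2.997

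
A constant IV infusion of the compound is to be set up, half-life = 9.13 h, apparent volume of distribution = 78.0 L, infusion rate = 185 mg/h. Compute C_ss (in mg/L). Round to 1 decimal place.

31.2 mg/L

k = ln2 / t½ = 0.693147 / 9.13 = 0.07592 h⁻¹
CL = k × Vd = 0.07592 × 78.0 = 5.922 L/h
At steady state Css = R₀ / CL = 185 / 5.922 = 31.24 mg/L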